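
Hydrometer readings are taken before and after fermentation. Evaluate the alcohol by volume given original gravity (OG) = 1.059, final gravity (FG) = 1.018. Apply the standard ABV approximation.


ABV = (OG − FG) · 131.25
ABV = (1.059 − 1.018) · 131.25

5.3812 % ABV


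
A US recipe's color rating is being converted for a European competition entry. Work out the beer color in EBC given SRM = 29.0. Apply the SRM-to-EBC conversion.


EBC = SRM · 1.97
EBC = 29.0 · 1.97

57.1300 EBC


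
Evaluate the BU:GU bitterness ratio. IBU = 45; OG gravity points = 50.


BU:GU = IBU / OG_points
BU:GU = 45 / 50

0.9000


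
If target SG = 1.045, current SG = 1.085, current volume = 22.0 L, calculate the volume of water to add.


V_water = V·((SG_curr − 1)/(SG_target − 1) − 1)
V_water = 22.0·((1.085 − 1)/(1.045 − 1) − 1)

19.5556 L


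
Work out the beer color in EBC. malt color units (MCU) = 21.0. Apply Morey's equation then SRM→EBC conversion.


SRM = 1.4922·MCU^0.6859;  EBC = SRM·1.97
SRM = 1.4922·21.0^0.6859 = 12.0431
EBC = 12.0431·1.97

23.7249 EBC


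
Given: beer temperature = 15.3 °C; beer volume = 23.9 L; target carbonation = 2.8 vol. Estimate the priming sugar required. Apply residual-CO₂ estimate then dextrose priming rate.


residual = 14.695·(0.01821 + 0.09011·e^(−0.04·T));  sugar = (target − residual)·4.0·V
residual = 14.695·(0.01821 + 0.09011·e^(−0.04·15.3)) = 0.9856
sugar = (2.8 − 0.9856)·4.0·23.9

173.4523 g


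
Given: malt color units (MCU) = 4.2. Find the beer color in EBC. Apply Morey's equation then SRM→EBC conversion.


SRM = 1.4922·MCU^0.6859;  EBC = SRM·1.97
SRM = 1.4922·4.2^0.6859 = 3.9931
EBC = 3.9931·1.97

7.8665 EBC


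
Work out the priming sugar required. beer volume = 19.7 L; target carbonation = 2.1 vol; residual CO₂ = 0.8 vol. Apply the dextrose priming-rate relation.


sugar = (target − residual)·4.0·V
sugar = (2.1 − 0.8)·4.0·19.7

102.4400 g


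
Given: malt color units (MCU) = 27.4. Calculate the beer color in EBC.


SRM = 1.4922·MCU^0.6859;  EBC = SRM·1.97
SRM = 1.4922·27.4^0.6859 = 14.4537
EBC = 14.4537·1.97

28.4739 EBC


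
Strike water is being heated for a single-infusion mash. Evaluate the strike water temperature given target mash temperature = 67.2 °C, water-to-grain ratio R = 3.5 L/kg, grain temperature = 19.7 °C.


T_strike = (0.41/R)·(T_mash − T_grain) + T_mash
T_strike = (0.41/3.5)·(67.2 − 19.7) + 67.2

72.7643 °C


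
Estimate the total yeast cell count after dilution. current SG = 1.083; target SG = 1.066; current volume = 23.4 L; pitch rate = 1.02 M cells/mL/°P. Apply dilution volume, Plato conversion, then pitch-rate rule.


V_w = V·((SG_c−1)/(SG_t−1)−1);  °P = 259 − 259/SG_t;  cells = rate·(V+V_w)·°P
V_w = 23.4·((1.083−1)/(1.066−1)−1) = 6.0273
V_final = 23.4 + 6.0273 = 29.4273
°P = 259 − 259/1.066 = 16.0356
cells = 1.02·29.4273·16.0356

481.3231 billion cells


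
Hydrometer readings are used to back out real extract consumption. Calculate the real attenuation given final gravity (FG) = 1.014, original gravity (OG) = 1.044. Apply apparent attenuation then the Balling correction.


AA = (OG−FG)/(OG−1)·100;  RA = AA·0.8192
AA = (1.044 − 1.014)/(1.044 − 1)·100 = 68.1818
RA = 68.1818·0.8192

55.8545 %


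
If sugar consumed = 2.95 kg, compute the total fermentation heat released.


Q = m_sugar · 590 kJ/kg
Q = 2.95 · 590

1740.5000 kJ


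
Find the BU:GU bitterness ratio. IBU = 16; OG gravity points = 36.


BU:GU = IBU / OG_points
BU:GU = 16 / 36

0.4444


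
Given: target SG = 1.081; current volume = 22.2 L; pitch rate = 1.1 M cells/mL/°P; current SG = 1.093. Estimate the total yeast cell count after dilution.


V_w = V·((SG_c−1)/(SG_t−1)−1);  °P = 259 − 259/SG_t;  cells = rate·(V+V_w)·°P
V_w = 22.2·((1.093−1)/(1.081−1)−1) = 3.2889
V_final = 22.2 + 3.2889 = 25.4889
°P = 259 − 259/1.081 = 19.4070
cells = 1.1·25.4889·19.4070

544.1300 billion cells


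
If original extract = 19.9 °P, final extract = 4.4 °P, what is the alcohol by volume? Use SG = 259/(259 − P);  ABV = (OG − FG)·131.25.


OG = 259/(259 − 19.9) = 1.0832
FG = 259/(259 − 4.4) = 1.0173
ABV = (1.0832 − 1.0173)·131.25

8.6555 % ABV


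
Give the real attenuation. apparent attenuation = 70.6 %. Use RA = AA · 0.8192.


RA = 70.6 · 0.8192

57.8355 %


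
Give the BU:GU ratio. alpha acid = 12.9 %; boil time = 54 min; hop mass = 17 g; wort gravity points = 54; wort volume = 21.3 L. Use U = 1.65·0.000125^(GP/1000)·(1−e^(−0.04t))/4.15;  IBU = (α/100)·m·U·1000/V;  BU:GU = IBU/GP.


U = 1.65·0.000125^(54/1000)·(1−e^(−0.04·54))/4.15 = 0.2165
IBU = (12.9/100)·17·0.2165·1000/21.3 = 22.2901
BU:GU = 22.2901/54

0.4128


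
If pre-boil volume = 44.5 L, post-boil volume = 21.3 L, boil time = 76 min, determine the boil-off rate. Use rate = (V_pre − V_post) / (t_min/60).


rate = (44.5 − 21.3) / (76/60)

18.3158 L/hr


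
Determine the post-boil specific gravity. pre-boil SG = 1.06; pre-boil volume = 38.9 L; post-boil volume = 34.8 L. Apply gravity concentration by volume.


SG_post = 1 + (SG_pre − 1)·V_pre/V_post
pts_pre = (1.06 − 1)·1000 = 60.0000
pts_post = 60.0000·38.9/34.8 = 67.0690
SG_post = 1 + 67.0690/1000

1.0671


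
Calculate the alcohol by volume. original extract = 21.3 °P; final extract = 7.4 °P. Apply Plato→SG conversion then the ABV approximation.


SG = 259/(259 − P);  ABV = (OG − FG)·131.25
OG = 259/(259 − 21.3) = 1.0896
FG = 259/(259 − 7.4) = 1.0294
ABV = (1.0896 − 1.0294)·131.25

7.9009 % ABV


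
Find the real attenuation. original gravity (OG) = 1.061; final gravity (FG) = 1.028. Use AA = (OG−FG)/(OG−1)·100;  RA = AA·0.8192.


AA = (1.061 − 1.028)/(1.061 − 1)·100 = 54.0984
RA = 54.0984·0.8192

44.3174 %


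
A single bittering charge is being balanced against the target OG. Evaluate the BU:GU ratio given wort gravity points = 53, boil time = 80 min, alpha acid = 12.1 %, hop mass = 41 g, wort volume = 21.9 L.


U = 1.65·0.000125^(GP/1000)·(1−e^(−0.04t))/4.15;  IBU = (α/100)·m·U·1000/V;  BU:GU = IBU/GP
U = 1.65·0.000125^(53/1000)·(1−e^(−0.04·80))/4.15 = 0.2369
IBU = (12.1/100)·41·0.2369·1000/21.9 = 53.6566
BU:GU = 53.6566/53

1.0124


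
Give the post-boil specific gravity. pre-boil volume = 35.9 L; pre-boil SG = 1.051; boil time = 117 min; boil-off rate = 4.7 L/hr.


V_post = V_pre − rate·(t/60);  SG_post = 1 + (SG_pre−1)·V_pre/V_post
V_post = 35.9 − 4.7·(117/60) = 26.7350
SG_post = 1 + (1.051 − 1)·35.9/26.7350

1.0685


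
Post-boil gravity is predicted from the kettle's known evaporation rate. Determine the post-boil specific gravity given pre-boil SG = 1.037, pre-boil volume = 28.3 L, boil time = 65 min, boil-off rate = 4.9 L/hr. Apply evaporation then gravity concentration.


V_post = V_pre − rate·(t/60);  SG_post = 1 + (SG_pre−1)·V_pre/V_post
V_post = 28.3 − 4.9·(65/60) = 22.9917
SG_post = 1 + (1.037 − 1)·28.3/22.9917

1.0455


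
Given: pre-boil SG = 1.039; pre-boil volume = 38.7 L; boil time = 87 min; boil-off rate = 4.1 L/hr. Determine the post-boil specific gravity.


V_post = V_pre − rate·(t/60);  SG_post = 1 + (SG_pre−1)·V_pre/V_post
V_post = 38.7 − 4.1·(87/60) = 32.7550
SG_post = 1 + (1.039 − 1)·38.7/32.7550

1.0461


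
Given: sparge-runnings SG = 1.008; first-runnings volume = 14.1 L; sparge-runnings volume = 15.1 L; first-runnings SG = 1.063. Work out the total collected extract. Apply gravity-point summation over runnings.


total = Σ (SG_i − 1)·1000·V_i
first = (1.063 − 1)·1000·14.1 = 888.3000
sparge = (1.008 − 1)·1000·15.1 = 120.8000
total = 888.3000 + 120.8000

1009.1000 gravity·L


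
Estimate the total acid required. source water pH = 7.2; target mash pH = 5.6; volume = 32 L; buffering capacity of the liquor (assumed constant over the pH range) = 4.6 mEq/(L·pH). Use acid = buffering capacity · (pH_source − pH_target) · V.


acid = 4.6 · (7.2 − 5.6) · 32

235.5200 mEq


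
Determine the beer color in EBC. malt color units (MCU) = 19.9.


SRM = 1.4922·MCU^0.6859;  EBC = SRM·1.97
SRM = 1.4922·19.9^0.6859 = 11.6067
EBC = 11.6067·1.97

22.8653 EBC


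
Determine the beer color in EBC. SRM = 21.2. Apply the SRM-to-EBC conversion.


EBC = SRM · 1.97
EBC = 21.2 · 1.97

41.7640 EBC


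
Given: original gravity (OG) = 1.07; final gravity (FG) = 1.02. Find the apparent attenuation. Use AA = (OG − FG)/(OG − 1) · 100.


AA = (1.07 − 1.02)/(1.07 − 1) · 100

71.4286 %


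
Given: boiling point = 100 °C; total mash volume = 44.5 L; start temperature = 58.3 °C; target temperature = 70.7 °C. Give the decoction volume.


V_dec = V_total·(T_target − T_start)/(T_boil − T_start)
V_dec = 44.5·(70.7 − 58.3)/(100 − 58.3)

13.2326 L


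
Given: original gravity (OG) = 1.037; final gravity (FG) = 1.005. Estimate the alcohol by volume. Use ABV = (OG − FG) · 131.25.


ABV = (1.037 − 1.005) · 131.25

4.2000 % ABV


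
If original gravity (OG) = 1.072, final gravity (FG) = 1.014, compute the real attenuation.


AA = (OG−FG)/(OG−1)·100;  RA = AA·0.8192
AA = (1.072 − 1.014)/(1.072 − 1)·100 = 80.5556
RA = 80.5556·0.8192

65.9911 %


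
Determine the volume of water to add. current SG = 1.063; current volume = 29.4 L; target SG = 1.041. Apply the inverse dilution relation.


V_water = V·((SG_curr − 1)/(SG_target − 1) − 1)
V_water = 29.4·((1.063 − 1)/(1.041 − 1) − 1)

15.7756 L


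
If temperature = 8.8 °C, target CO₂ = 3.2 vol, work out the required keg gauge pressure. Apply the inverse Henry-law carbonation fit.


psi = vols/(0.01821 + 0.09011·e^(−0.04·T)) − 14.695
psi = 3.2/(0.01821 + 0.09011·e^(−0.04·8.8)) − 14.695

24.5291 psi


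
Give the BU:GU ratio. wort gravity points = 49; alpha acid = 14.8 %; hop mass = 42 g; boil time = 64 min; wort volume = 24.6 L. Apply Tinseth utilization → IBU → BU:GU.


U = 1.65·0.000125^(GP/1000)·(1−e^(−0.04t))/4.15;  IBU = (α/100)·m·U·1000/V;  BU:GU = IBU/GP
U = 1.65·0.000125^(49/1000)·(1−e^(−0.04·64))/4.15 = 0.2362
IBU = (14.8/100)·42·0.2362·1000/24.6 = 59.6786
BU:GU = 59.6786/49

1.2179


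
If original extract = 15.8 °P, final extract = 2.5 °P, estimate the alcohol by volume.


SG = 259/(259 − P);  ABV = (OG − FG)·131.25
OG = 259/(259 − 15.8) = 1.0650
FG = 259/(259 − 2.5) = 1.0097
ABV = (1.0650 − 1.0097)·131.25

7.2477 % ABV


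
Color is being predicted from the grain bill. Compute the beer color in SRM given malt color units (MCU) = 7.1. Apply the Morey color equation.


SRM = 1.4922 · MCU^0.6859
SRM = 1.4922 · 7.1^0.6859

5.7241 SRM


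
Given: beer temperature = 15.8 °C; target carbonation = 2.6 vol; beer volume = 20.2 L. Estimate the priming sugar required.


residual = 14.695·(0.01821 + 0.09011·e^(−0.04·T));  sugar = (target − residual)·4.0·V
residual = 14.695·(0.01821 + 0.09011·e^(−0.04·15.8)) = 0.9714
sugar = (2.6 − 0.9714)·4.0·20.2

131.5887 g


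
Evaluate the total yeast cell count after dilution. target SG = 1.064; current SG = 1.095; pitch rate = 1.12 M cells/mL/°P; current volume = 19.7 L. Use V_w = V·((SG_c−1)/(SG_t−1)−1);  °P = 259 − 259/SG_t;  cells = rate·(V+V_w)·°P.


V_w = 19.7·((1.095−1)/(1.064−1)−1) = 9.5422
V_final = 19.7 + 9.5422 = 29.2422
°P = 259 − 259/1.064 = 15.5789
cells = 1.12·29.2422·15.5789

510.2300 billion cells


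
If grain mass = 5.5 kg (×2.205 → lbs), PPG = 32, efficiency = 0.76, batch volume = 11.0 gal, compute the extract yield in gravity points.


points = lbs × PPG × eff / vol
lbs = 5.5 × 2.205 = 12.1275
points = 12.1275 × 32 × 0.76 / 11.0

26.8128 points


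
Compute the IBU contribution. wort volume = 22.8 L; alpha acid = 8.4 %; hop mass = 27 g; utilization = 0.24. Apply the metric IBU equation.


IBU = (α/100)·mass·U·1000 / V
IBU = (8.4/100)·27·0.24·1000 / 22.8

23.8737 IBU


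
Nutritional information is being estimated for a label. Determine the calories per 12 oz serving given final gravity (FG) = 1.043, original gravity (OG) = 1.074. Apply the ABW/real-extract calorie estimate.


ABW = (OG−FG)·131.25·0.79/FG;  °P = 259 − 259/SG (for OG→OE and FG→AE);  RE = 0.1808·OE + 0.8192·AE;  Cal = (6.9·ABW + 4·(RE−0.1))·FG·3.55
ABW = (1.074 − 1.043)·131.25·0.79/1.043 = 3.0818
OE = 259 − 259/1.074 = 17.8454 °P
AE = 259 − 259/1.043 = 10.6779 °P
RE = 0.1808·17.8454 + 0.8192·10.6779 = 11.9738 °P
Cal = (6.9·3.0818 + 4·(11.9738−0.1))·1.043·3.55

254.5920 kcal


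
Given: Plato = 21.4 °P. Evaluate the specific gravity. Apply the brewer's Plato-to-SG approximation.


SG = 259/(259 − P)
SG = 259/(259 − 21.4)

1.0901


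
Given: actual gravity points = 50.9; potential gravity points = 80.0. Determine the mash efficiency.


efficiency = actual / potential × 100
efficiency = 50.9 / 80.0 × 100

63.6250 %


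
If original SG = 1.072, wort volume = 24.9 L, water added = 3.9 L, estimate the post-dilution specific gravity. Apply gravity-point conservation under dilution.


SG_new = 1 + (SG_old − 1)·V_old/(V_old + V_water)
pts = (1.072 − 1)·1000·24.9/(24.9 + 3.9) = 62.2500
SG_new = 1 + 62.2500/1000

1.0623


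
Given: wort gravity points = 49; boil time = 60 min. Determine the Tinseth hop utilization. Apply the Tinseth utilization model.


U = 1.65·0.000125^(GP/1000) · (1 − e^(−0.04·t))/4.15
bigness = 1.65·0.000125^(49/1000) = 1.0623
boil_factor = (1 − e^(−0.04·60))/4.15 = 0.2191
U = 1.0623 · 0.2191

0.2327


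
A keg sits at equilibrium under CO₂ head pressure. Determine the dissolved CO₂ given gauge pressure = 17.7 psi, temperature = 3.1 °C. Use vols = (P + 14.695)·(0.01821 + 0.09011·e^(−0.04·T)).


vols = (17.7 + 14.695)·(0.01821 + 0.09011·e^(−0.04·3.1))

3.1686 volumes


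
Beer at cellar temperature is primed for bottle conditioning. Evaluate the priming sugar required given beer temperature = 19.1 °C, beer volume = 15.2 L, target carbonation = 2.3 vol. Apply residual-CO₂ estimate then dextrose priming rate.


residual = 14.695·(0.01821 + 0.09011·e^(−0.04·T));  sugar = (target − residual)·4.0·V
residual = 14.695·(0.01821 + 0.09011·e^(−0.04·19.1)) = 0.8844
sugar = (2.3 − 0.8844)·4.0·15.2

86.0690 g


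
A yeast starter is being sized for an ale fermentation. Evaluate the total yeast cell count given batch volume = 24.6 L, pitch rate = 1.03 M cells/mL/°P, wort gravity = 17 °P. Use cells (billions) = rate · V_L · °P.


cells = 1.03 · 24.6 · 17

430.7460 billion cells


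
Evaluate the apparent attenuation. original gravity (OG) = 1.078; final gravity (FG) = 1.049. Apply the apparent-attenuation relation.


AA = (OG − FG)/(OG − 1) · 100
AA = (1.078 − 1.049)/(1.078 − 1) · 100

37.1795 %


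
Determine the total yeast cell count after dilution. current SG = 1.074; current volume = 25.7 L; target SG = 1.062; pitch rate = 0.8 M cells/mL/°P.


V_w = V·((SG_c−1)/(SG_t−1)−1);  °P = 259 − 259/SG_t;  cells = rate·(V+V_w)·°P
V_w = 25.7·((1.074−1)/(1.062−1)−1) = 4.9742
V_final = 25.7 + 4.9742 = 30.6742
°P = 259 − 259/1.062 = 15.1205
cells = 0.8·30.6742·15.1205

371.0480 billion cells


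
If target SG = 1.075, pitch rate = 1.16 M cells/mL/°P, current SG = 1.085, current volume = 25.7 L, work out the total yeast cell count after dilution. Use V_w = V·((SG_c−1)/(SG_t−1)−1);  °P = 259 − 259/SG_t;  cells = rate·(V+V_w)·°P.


V_w = 25.7·((1.085−1)/(1.075−1)−1) = 3.4267
V_final = 25.7 + 3.4267 = 29.1267
°P = 259 − 259/1.075 = 18.0698
cells = 1.16·29.1267·18.0698

610.5220 billion cells


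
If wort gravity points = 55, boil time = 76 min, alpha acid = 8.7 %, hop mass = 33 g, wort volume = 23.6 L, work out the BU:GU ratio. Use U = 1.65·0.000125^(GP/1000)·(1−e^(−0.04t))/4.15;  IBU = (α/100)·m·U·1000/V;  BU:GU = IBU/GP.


U = 1.65·0.000125^(55/1000)·(1−e^(−0.04·76))/4.15 = 0.2309
IBU = (8.7/100)·33·0.2309·1000/23.6 = 28.0931
BU:GU = 28.0931/55

0.5108


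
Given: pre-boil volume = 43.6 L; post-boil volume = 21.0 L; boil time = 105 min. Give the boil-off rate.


rate = (V_pre − V_post) / (t_min/60)
rate = (43.6 − 21.0) / (105/60)

12.9143 L/hr


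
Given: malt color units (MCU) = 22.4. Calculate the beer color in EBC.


SRM = 1.4922·MCU^0.6859;  EBC = SRM·1.97
SRM = 1.4922·22.4^0.6859 = 12.5882
EBC = 12.5882·1.97

24.7987 EBC


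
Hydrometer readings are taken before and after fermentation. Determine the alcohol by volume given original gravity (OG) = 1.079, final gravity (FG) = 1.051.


ABV = (OG − FG) · 131.25
ABV = (1.079 − 1.051) · 131.25

3.6750 % ABV


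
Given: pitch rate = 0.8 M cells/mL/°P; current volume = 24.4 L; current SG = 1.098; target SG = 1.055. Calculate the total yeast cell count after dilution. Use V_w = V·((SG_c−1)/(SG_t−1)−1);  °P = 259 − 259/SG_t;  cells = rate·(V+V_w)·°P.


V_w = 24.4·((1.098−1)/(1.055−1)−1) = 19.0764
V_final = 24.4 + 19.0764 = 43.4764
°P = 259 − 259/1.055 = 13.5024
cells = 0.8·43.4764·13.5024

469.6271 billion cells


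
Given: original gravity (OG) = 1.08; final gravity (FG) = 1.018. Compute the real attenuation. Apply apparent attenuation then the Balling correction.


AA = (OG−FG)/(OG−1)·100;  RA = AA·0.8192
AA = (1.08 − 1.018)/(1.08 − 1)·100 = 77.5000
RA = 77.5000·0.8192

63.4880 %


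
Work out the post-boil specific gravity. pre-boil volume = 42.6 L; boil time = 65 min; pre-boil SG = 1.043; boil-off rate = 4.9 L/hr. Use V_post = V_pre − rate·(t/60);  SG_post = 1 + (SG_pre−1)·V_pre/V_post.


V_post = 42.6 − 4.9·(65/60) = 37.2917
SG_post = 1 + (1.043 − 1)·42.6/37.2917

1.0491


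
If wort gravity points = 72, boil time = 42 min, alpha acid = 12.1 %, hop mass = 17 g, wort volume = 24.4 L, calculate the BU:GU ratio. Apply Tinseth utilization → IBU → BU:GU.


U = 1.65·0.000125^(GP/1000)·(1−e^(−0.04t))/4.15;  IBU = (α/100)·m·U·1000/V;  BU:GU = IBU/GP
U = 1.65·0.000125^(72/1000)·(1−e^(−0.04·42))/4.15 = 0.1694
IBU = (12.1/100)·17·0.1694·1000/24.4 = 14.2785
BU:GU = 14.2785/72

0.1983


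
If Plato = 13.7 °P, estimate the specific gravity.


SG = 259/(259 − P)
SG = 259/(259 − 13.7)

1.0558


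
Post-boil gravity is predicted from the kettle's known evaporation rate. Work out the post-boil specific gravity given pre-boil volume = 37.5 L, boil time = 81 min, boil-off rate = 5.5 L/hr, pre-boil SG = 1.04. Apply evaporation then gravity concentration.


V_post = V_pre − rate·(t/60);  SG_post = 1 + (SG_pre−1)·V_pre/V_post
V_post = 37.5 − 5.5·(81/60) = 30.0750
SG_post = 1 + (1.04 − 1)·37.5/30.0750

1.0499


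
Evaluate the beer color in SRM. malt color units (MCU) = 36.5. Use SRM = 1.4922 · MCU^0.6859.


SRM = 1.4922 · 36.5^0.6859

17.5956 SRM


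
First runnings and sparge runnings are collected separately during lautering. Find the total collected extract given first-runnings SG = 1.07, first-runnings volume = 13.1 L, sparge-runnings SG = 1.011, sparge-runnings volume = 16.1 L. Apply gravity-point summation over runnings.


total = Σ (SG_i − 1)·1000·V_i
first = (1.07 − 1)·1000·13.1 = 917.0000
sparge = (1.011 − 1)·1000·16.1 = 177.1000
total = 917.0000 + 177.1000

1094.1000 gravity·L


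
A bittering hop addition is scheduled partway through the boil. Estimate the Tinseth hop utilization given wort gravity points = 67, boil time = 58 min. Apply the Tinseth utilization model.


U = 1.65·0.000125^(GP/1000) · (1 − e^(−0.04·t))/4.15
bigness = 1.65·0.000125^(67/1000) = 0.9036
boil_factor = (1 − e^(−0.04·58))/4.15 = 0.2173
U = 0.9036 · 0.2173

0.1963


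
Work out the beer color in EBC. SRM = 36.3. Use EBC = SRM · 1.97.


EBC = 36.3 · 1.97

71.5110 EBC


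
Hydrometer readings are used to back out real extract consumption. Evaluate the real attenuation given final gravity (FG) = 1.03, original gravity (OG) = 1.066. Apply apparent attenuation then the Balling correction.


AA = (OG−FG)/(OG−1)·100;  RA = AA·0.8192
AA = (1.066 − 1.03)/(1.066 − 1)·100 = 54.5455
RA = 54.5455·0.8192

44.6836 %


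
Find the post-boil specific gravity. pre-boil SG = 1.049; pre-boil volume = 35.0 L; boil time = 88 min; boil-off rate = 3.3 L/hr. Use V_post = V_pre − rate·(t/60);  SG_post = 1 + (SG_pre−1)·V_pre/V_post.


V_post = 35.0 − 3.3·(88/60) = 30.1600
SG_post = 1 + (1.049 − 1)·35.0/30.1600

1.0569


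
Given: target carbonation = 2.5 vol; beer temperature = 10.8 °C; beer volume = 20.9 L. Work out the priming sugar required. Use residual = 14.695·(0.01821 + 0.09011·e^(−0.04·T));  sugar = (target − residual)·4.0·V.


residual = 14.695·(0.01821 + 0.09011·e^(−0.04·10.8)) = 1.1273
sugar = (2.5 − 1.1273)·4.0·20.9

114.7613 g


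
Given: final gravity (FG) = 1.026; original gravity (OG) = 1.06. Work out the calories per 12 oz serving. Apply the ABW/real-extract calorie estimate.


ABW = (OG−FG)·131.25·0.79/FG;  °P = 259 − 259/SG (for OG→OE and FG→AE);  RE = 0.1808·OE + 0.8192·AE;  Cal = (6.9·ABW + 4·(RE−0.1))·FG·3.55
ABW = (1.06 − 1.026)·131.25·0.79/1.026 = 3.4360
OE = 259 − 259/1.06 = 14.6604 °P
AE = 259 − 259/1.026 = 6.5634 °P
RE = 0.1808·14.6604 + 0.8192·6.5634 = 8.0273 °P
Cal = (6.9·3.4360 + 4·(8.0273−0.1))·1.026·3.55

201.8484 kcal


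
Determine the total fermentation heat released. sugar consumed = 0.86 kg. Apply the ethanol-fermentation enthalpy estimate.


Q = m_sugar · 590 kJ/kg
Q = 0.86 · 590

507.4000 kJ


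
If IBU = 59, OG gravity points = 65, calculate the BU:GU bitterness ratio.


BU:GU = IBU / OG_points
BU:GU = 59 / 65

0.9077


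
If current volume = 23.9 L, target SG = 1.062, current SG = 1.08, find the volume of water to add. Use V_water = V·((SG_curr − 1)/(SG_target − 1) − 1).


V_water = 23.9·((1.08 − 1)/(1.062 − 1) − 1)

6.9387 L


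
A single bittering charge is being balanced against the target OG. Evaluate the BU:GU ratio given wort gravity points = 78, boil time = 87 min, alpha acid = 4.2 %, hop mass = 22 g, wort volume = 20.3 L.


U = 1.65·0.000125^(GP/1000)·(1−e^(−0.04t))/4.15;  IBU = (α/100)·m·U·1000/V;  BU:GU = IBU/GP
U = 1.65·0.000125^(78/1000)·(1−e^(−0.04·87))/4.15 = 0.1912
IBU = (4.2/100)·22·0.1912·1000/20.3 = 8.7012
BU:GU = 8.7012/78

0.1116


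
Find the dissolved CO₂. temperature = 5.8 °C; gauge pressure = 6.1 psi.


vols = (P + 14.695)·(0.01821 + 0.09011·e^(−0.04·T))
vols = (6.1 + 14.695)·(0.01821 + 0.09011·e^(−0.04·5.8))

1.8645 volumes


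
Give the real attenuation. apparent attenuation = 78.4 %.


RA = AA · 0.8192
RA = 78.4 · 0.8192

64.2253 %


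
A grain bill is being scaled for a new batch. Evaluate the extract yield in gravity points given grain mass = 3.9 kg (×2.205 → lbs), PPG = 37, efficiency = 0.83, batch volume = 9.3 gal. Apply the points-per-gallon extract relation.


points = lbs × PPG × eff / vol
lbs = 3.9 × 2.205 = 8.5995
points = 8.5995 × 37 × 0.83 / 9.3

28.3968 points


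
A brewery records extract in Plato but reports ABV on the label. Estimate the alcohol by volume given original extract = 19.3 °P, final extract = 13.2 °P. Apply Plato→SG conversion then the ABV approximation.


SG = 259/(259 − P);  ABV = (OG − FG)·131.25
OG = 259/(259 − 19.3) = 1.0805
FG = 259/(259 − 13.2) = 1.0537
ABV = (1.0805 − 1.0537)·131.25

3.5195 % ABV


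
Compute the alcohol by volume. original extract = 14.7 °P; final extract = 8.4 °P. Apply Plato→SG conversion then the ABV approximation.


SG = 259/(259 − P);  ABV = (OG − FG)·131.25
OG = 259/(259 − 14.7) = 1.0602
FG = 259/(259 − 8.4) = 1.0335
ABV = (1.0602 − 1.0335)·131.25

3.4981 % ABV


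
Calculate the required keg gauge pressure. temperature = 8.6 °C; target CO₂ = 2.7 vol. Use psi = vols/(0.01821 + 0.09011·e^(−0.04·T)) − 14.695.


psi = 2.7/(0.01821 + 0.09011·e^(−0.04·8.6)) − 14.695

18.1951 psi


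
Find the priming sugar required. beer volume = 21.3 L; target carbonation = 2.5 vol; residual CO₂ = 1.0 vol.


sugar = (target − residual)·4.0·V
sugar = (2.5 − 1.0)·4.0·21.3

127.8000 g


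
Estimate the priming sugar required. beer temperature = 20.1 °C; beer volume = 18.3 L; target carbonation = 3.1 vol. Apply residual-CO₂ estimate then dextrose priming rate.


residual = 14.695·(0.01821 + 0.09011·e^(−0.04·T));  sugar = (target − residual)·4.0·V
residual = 14.695·(0.01821 + 0.09011·e^(−0.04·20.1)) = 0.8602
sugar = (3.1 − 0.8602)·4.0·18.3

163.9528 g


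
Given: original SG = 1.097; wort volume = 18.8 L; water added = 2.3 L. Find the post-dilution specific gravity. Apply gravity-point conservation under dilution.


SG_new = 1 + (SG_old − 1)·V_old/(V_old + V_water)
pts = (1.097 − 1)·1000·18.8/(18.8 + 2.3) = 86.4265
SG_new = 1 + 86.4265/1000

1.0864


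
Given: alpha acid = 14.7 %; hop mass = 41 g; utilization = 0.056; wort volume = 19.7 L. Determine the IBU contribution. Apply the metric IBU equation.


IBU = (α/100)·mass·U·1000 / V
IBU = (14.7/100)·41·0.056·1000 / 19.7

17.1326 IBU


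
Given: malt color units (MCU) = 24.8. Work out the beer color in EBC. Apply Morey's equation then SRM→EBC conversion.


SRM = 1.4922·MCU^0.6859;  EBC = SRM·1.97
SRM = 1.4922·24.8^0.6859 = 13.4984
EBC = 13.4984·1.97

26.5918 EBC


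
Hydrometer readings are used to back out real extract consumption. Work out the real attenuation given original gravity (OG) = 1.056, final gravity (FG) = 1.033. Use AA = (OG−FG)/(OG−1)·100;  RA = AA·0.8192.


AA = (1.056 − 1.033)/(1.056 − 1)·100 = 41.0714
RA = 41.0714·0.8192

33.6457 %


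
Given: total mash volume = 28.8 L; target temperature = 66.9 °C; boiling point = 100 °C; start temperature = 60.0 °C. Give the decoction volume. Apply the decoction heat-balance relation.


V_dec = V_total·(T_target − T_start)/(T_boil − T_start)
V_dec = 28.8·(66.9 − 60.0)/(100 − 60.0)

4.9680 L


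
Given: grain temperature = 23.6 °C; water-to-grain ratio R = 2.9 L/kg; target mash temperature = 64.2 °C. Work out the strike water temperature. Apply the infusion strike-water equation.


T_strike = (0.41/R)·(T_mash − T_grain) + T_mash
T_strike = (0.41/2.9)·(64.2 − 23.6) + 64.2

69.9400 °C


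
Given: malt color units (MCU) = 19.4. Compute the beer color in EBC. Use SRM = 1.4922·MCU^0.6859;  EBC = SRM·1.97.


SRM = 1.4922·19.4^0.6859 = 11.4059
EBC = 11.4059·1.97

22.4697 EBC


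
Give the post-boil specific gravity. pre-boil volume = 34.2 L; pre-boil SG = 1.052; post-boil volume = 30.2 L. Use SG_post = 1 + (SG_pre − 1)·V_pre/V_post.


pts_pre = (1.052 − 1)·1000 = 52.0000
pts_post = 52.0000·34.2/30.2 = 58.8874
SG_post = 1 + 58.8874/1000

1.0589


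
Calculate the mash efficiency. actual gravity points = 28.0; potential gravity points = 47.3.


efficiency = actual / potential × 100
efficiency = 28.0 / 47.3 × 100

59.1966 %


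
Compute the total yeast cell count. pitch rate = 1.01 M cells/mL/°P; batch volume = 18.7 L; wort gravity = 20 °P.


cells (billions) = rate · V_L · °P
cells = 1.01 · 18.7 · 20

377.7400 billion cells


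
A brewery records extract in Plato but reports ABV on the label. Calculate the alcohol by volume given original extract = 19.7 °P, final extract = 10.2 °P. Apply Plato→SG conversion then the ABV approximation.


SG = 259/(259 − P);  ABV = (OG − FG)·131.25
OG = 259/(259 − 19.7) = 1.0823
FG = 259/(259 − 10.2) = 1.0410
ABV = (1.0823 − 1.0410)·131.25

5.4241 % ABV


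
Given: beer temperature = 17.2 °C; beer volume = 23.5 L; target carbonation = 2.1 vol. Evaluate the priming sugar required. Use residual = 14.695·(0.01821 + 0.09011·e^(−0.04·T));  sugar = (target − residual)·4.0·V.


residual = 14.695·(0.01821 + 0.09011·e^(−0.04·17.2)) = 0.9331
sugar = (2.1 − 0.9331)·4.0·23.5

109.6890 g


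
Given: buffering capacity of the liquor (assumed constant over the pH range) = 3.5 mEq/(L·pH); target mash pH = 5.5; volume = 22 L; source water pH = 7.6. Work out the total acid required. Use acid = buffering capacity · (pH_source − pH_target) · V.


acid = 3.5 · (7.6 − 5.5) · 22

161.7000 mEq


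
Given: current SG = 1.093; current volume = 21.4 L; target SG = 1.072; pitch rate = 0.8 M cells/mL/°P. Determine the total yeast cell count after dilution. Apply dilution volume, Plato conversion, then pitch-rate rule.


V_w = V·((SG_c−1)/(SG_t−1)−1);  °P = 259 − 259/SG_t;  cells = rate·(V+V_w)·°P
V_w = 21.4·((1.093−1)/(1.072−1)−1) = 6.2417
V_final = 21.4 + 6.2417 = 27.6417
°P = 259 − 259/1.072 = 17.3955
cells = 0.8·27.6417·17.3955

384.6730 billion cells


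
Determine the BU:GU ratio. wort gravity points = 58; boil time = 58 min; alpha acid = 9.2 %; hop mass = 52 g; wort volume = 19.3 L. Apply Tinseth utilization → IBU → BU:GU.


U = 1.65·0.000125^(GP/1000)·(1−e^(−0.04t))/4.15;  IBU = (α/100)·m·U·1000/V;  BU:GU = IBU/GP
U = 1.65·0.000125^(58/1000)·(1−e^(−0.04·58))/4.15 = 0.2129
IBU = (9.2/100)·52·0.2129·1000/19.3 = 52.7673
BU:GU = 52.7673/58

0.9098


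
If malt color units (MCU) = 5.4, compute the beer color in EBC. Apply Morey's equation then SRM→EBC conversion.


SRM = 1.4922·MCU^0.6859;  EBC = SRM·1.97
SRM = 1.4922·5.4^0.6859 = 4.7443
EBC = 4.7443·1.97

9.3464 EBC


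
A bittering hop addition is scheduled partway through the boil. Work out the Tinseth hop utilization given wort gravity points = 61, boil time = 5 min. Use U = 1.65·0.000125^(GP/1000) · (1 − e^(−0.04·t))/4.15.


bigness = 1.65·0.000125^(61/1000) = 0.9537
boil_factor = (1 − e^(−0.04·5))/4.15 = 0.0437
U = 0.9537 · 0.0437

0.0417


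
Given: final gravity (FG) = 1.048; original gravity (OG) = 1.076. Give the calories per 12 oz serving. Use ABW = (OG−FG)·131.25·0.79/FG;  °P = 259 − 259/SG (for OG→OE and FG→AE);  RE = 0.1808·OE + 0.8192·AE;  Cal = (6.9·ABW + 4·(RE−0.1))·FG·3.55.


ABW = (1.076 − 1.048)·131.25·0.79/1.048 = 2.7703
OE = 259 − 259/1.076 = 18.2937 °P
AE = 259 − 259/1.048 = 11.8626 °P
RE = 0.1808·18.2937 + 0.8192·11.8626 = 13.0253 °P
Cal = (6.9·2.7703 + 4·(13.0253−0.1))·1.048·3.55

263.4648 kcal


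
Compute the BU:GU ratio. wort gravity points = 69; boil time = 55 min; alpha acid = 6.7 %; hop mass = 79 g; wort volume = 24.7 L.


U = 1.65·0.000125^(GP/1000)·(1−e^(−0.04t))/4.15;  IBU = (α/100)·m·U·1000/V;  BU:GU = IBU/GP
U = 1.65·0.000125^(69/1000)·(1−e^(−0.04·55))/4.15 = 0.1902
IBU = (6.7/100)·79·0.1902·1000/24.7 = 40.7498
BU:GU = 40.7498/69

0.5906


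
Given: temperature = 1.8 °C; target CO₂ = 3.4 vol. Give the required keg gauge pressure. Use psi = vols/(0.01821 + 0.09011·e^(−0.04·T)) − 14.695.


psi = 3.4/(0.01821 + 0.09011·e^(−0.04·1.8)) − 14.695

18.6187 psi


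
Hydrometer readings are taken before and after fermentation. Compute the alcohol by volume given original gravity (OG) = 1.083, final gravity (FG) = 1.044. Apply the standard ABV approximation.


ABV = (OG − FG) · 131.25
ABV = (1.083 − 1.044) · 131.25

5.1187 % ABV


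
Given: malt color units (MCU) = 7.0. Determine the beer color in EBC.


SRM = 1.4922·MCU^0.6859;  EBC = SRM·1.97
SRM = 1.4922·7.0^0.6859 = 5.6687
EBC = 5.6687·1.97

11.1672 EBC


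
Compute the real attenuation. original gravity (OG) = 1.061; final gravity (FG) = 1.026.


AA = (OG−FG)/(OG−1)·100;  RA = AA·0.8192
AA = (1.061 − 1.026)/(1.061 − 1)·100 = 57.3770
RA = 57.3770·0.8192

47.0033 %


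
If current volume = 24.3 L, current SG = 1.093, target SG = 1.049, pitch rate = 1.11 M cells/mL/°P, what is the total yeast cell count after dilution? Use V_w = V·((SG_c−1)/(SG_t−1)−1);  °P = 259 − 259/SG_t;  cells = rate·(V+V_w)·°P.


V_w = 24.3·((1.093−1)/(1.049−1)−1) = 21.8204
V_final = 24.3 + 21.8204 = 46.1204
°P = 259 − 259/1.049 = 12.0982
cells = 1.11·46.1204·12.0982

619.3505 billion cells


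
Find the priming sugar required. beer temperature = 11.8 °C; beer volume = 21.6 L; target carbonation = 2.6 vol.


residual = 14.695·(0.01821 + 0.09011·e^(−0.04·T));  sugar = (target − residual)·4.0·V
residual = 14.695·(0.01821 + 0.09011·e^(−0.04·11.8)) = 1.0935
sugar = (2.6 − 1.0935)·4.0·21.6

130.1573 g


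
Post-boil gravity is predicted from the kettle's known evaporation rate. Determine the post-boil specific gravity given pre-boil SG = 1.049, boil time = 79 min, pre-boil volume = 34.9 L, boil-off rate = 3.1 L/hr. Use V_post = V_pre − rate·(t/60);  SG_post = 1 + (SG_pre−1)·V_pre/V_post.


V_post = 34.9 − 3.1·(79/60) = 30.8183
SG_post = 1 + (1.049 − 1)·34.9/30.8183

1.0555


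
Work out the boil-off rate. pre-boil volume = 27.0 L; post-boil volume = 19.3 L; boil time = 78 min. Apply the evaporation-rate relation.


rate = (V_pre − V_post) / (t_min/60)
rate = (27.0 − 19.3) / (78/60)

5.9231 L/hr


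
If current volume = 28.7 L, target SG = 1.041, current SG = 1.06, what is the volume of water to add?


V_water = V·((SG_curr − 1)/(SG_target − 1) − 1)
V_water = 28.7·((1.06 − 1)/(1.041 − 1) − 1)

13.3000 L


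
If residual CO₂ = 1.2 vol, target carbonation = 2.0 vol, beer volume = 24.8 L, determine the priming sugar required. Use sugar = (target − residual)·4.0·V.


sugar = (2.0 − 1.2)·4.0·24.8

79.3600 g


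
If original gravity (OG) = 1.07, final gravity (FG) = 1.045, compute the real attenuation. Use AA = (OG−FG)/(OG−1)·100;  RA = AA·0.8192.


AA = (1.07 − 1.045)/(1.07 − 1)·100 = 35.7143
RA = 35.7143·0.8192

29.2571 %


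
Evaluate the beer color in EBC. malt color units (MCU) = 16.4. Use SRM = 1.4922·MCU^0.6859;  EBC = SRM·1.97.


SRM = 1.4922·16.4^0.6859 = 10.1646
EBC = 10.1646·1.97

20.0242 EBC


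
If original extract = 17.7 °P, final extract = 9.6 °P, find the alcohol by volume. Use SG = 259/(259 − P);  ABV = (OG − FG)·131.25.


OG = 259/(259 − 17.7) = 1.0734
FG = 259/(259 − 9.6) = 1.0385
ABV = (1.0734 − 1.0385)·131.25

4.5754 % ABV


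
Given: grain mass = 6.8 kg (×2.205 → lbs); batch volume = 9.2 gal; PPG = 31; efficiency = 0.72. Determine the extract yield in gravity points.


points = lbs × PPG × eff / vol
lbs = 6.8 × 2.205 = 14.9940
points = 14.9940 × 31 × 0.72 / 9.2

36.3767 points


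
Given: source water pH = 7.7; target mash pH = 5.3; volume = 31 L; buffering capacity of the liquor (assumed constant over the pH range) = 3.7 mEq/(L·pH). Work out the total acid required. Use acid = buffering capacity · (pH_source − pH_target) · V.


acid = 3.7 · (7.7 − 5.3) · 31

275.2800 mEq


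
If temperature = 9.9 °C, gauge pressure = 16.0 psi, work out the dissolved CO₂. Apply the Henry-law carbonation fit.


vols = (P + 14.695)·(0.01821 + 0.09011·e^(−0.04·T))
vols = (16.0 + 14.695)·(0.01821 + 0.09011·e^(−0.04·9.9))

2.4204 volumes


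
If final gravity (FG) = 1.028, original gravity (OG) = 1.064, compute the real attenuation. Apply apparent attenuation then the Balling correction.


AA = (OG−FG)/(OG−1)·100;  RA = AA·0.8192
AA = (1.064 − 1.028)/(1.064 − 1)·100 = 56.2500
RA = 56.2500·0.8192

46.0800 %


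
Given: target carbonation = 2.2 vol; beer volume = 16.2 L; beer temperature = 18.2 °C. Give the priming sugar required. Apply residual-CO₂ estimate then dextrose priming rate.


residual = 14.695·(0.01821 + 0.09011·e^(−0.04·T));  sugar = (target − residual)·4.0·V
residual = 14.695·(0.01821 + 0.09011·e^(−0.04·18.2)) = 0.9070
sugar = (2.2 − 0.9070)·4.0·16.2

83.7863 g


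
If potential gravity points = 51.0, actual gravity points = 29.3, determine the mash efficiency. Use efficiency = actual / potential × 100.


efficiency = 29.3 / 51.0 × 100

57.4510 %


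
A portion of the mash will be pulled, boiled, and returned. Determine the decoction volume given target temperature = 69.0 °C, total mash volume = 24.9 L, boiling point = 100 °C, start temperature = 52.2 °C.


V_dec = V_total·(T_target − T_start)/(T_boil − T_start)
V_dec = 24.9·(69.0 − 52.2)/(100 − 52.2)

8.7515 L


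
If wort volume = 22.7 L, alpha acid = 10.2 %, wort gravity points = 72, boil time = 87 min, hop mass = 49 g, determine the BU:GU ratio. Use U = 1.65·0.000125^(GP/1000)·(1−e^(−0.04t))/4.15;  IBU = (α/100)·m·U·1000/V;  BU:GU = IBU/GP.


U = 1.65·0.000125^(72/1000)·(1−e^(−0.04·87))/4.15 = 0.2018
IBU = (10.2/100)·49·0.2018·1000/22.7 = 44.4216
BU:GU = 44.4216/72

0.6170


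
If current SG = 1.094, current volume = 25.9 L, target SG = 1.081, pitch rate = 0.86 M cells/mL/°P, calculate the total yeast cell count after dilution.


V_w = V·((SG_c−1)/(SG_t−1)−1);  °P = 259 − 259/SG_t;  cells = rate·(V+V_w)·°P
V_w = 25.9·((1.094−1)/(1.081−1)−1) = 4.1568
V_final = 25.9 + 4.1568 = 30.0568
°P = 259 − 259/1.081 = 19.4070
cells = 0.86·30.0568·19.4070

501.6492 billion cells


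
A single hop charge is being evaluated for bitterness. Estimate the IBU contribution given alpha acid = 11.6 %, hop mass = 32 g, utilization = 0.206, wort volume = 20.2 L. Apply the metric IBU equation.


IBU = (α/100)·mass·U·1000 / V
IBU = (11.6/100)·32·0.206·1000 / 20.2

37.8550 IBU


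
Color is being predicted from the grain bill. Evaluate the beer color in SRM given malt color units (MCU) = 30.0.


SRM = 1.4922 · MCU^0.6859
SRM = 1.4922 · 30.0^0.6859

15.3810 SRM


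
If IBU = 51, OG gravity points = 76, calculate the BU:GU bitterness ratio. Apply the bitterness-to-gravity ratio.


BU:GU = IBU / OG_points
BU:GU = 51 / 76

0.6711


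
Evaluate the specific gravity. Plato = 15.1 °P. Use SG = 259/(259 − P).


SG = 259/(259 − 15.1)

1.0619


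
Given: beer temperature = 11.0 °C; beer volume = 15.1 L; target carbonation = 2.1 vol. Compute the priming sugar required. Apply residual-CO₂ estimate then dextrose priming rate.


residual = 14.695·(0.01821 + 0.09011·e^(−0.04·T));  sugar = (target − residual)·4.0·V
residual = 14.695·(0.01821 + 0.09011·e^(−0.04·11.0)) = 1.1204
sugar = (2.1 − 1.1204)·4.0·15.1

59.1674 g


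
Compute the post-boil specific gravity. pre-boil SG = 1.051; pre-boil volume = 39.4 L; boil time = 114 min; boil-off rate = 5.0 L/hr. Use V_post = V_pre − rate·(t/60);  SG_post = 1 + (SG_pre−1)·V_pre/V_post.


V_post = 39.4 − 5.0·(114/60) = 29.9000
SG_post = 1 + (1.051 − 1)·39.4/29.9000

1.0672


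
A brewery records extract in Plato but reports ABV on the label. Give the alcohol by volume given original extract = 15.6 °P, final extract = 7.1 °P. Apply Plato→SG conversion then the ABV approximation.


SG = 259/(259 − P);  ABV = (OG − FG)·131.25
OG = 259/(259 − 15.6) = 1.0641
FG = 259/(259 − 7.1) = 1.0282
ABV = (1.0641 − 1.0282)·131.25

4.7127 % ABV


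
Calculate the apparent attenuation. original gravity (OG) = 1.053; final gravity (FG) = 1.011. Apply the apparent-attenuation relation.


AA = (OG − FG)/(OG − 1) · 100
AA = (1.053 − 1.011)/(1.053 − 1) · 100

79.2453 %


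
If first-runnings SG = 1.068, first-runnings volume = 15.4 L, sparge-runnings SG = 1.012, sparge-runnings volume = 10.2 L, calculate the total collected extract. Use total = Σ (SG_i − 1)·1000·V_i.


first = (1.068 − 1)·1000·15.4 = 1047.2000
sparge = (1.012 − 1)·1000·10.2 = 122.4000
total = 1047.2000 + 122.4000

1169.6000 gravity·L
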